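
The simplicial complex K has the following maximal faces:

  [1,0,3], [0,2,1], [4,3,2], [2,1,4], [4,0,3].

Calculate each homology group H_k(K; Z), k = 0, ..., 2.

H_0 = Z,  H_1 = Z,  H_2 = 0.

K has 5 vertices, 10 edges, 5 triangles.
rank ∂_0 = 0, rank ∂_1 = 4 ⇒ b_0 = 5 − 0 − 4 = 1; all invariant factors of ∂_1 are 1 so no torsion. So H_0 ≅ Z.
rank ∂_1 = 4, rank ∂_2 = 5 ⇒ b_1 = 10 − 4 − 5 = 1; all invariant factors of ∂_2 are 1 so no torsion. So H_1 ≅ Z.
rank ∂_2 = 5, rank ∂_3 = 0 ⇒ b_2 = 5 − 5 − 0 = 0. So H_2 ≅ 0.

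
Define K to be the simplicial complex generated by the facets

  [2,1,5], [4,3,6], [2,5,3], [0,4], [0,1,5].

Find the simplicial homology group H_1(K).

Take the total order 0 < 1 < 2 < 3 < 4 < 5 < 6 on the vertex set. Then K (dimension 2) consists of the simplices:

  0-simplices (7): [0], [1], [2], [3], [4], [5], [6]
  1-simplices (11): [0,1], [0,4], [0,5], [1,2], [1,5], [2,3], [2,5], [3,4], [3,5], [3,6], [4,6]
  2-simplices (4): [0,1,5], [1,2,5], [2,3,5], [3,4,6]

giving chain groups C_0 ≅ Z^7, C_1 ≅ Z^11, C_2 ≅ Z^4.

∂_1: C_1 → C_0 maps an edge to its endpoints' difference, ∂[p,q] = q − p.
The resulting 7×11 matrix has rank 6, and its Smith normal form has invariant factors (1,1,1,1,1,1).

Boundary ∂_2: C_2 → C_1 acts by ∂[p,q,r] = [q,r] − [p,r] + [p,q]. For instance
  ∂[2,3,5] = [3,5] − [2,5] + [2,3],
  ∂[0,1,5] = [1,5] − [0,5] + [0,1].
This gives a 11×4 integer matrix of rank 4; reducing to Smith normal form yields diagonal entries (1,1,1,1).

Reading off H_k = ker ∂_k / im ∂_{k+1}:

  H_1: rank ker ∂_1 − rank ∂_2 = (11 − 6) − 4 = 1, and the invariant factors of ∂_2 are all 1, so H_1 = Z.

H_1 ≅ Z.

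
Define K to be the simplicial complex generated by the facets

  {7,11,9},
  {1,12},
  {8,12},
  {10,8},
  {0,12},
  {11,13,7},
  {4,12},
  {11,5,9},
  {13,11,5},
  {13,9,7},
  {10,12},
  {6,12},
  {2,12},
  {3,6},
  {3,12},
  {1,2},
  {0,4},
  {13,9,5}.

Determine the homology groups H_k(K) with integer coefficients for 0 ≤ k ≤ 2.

Fix the vertex order 0 < 1 < 2 < 3 < 4 < 5 < 6 < 7 < 8 < 9 < 10 < 11 < 12 < 13 and write every simplex with vertices in increasing order. Then dim K = 2 and the simplices of K are:

  0-simplices (14): [0], [1], [2], [3], [4], [5], [6], [7], [8], [9], [10], [11], [12], [13]
  1-simplices (21): (21 of them)
  2-simplices (6): [5,9,11], [5,9,13], [5,11,13], [7,9,11], [7,9,13], [7,11,13]

so the chain groups are C_0 ≅ Z^14, C_1 ≅ Z^21, C_2 ≅ Z^6.

∂_1: C_1 → C_0 maps an edge to its endpoints' difference, ∂[p,q] = q − p. For instance
  ∂[7,11] = [11] − [7].
This gives a 14×21 integer matrix of rank 12; reducing to Smith normal form yields diagonal entries (1,1,1,1,1,1,1,1,1,1,1,1).

The boundary map ∂_2: C_2 → C_1 maps a triangle to the signed sum of its edges. For instance
  ∂[5,9,13] = [9,13] − [5,13] + [5,9],
  ∂[7,9,13] = [9,13] − [7,13] + [7,9].
The resulting 21×6 matrix has rank 5, and its Smith normal form has invariant factors (1,1,1,1,1).

Computing H_k = (kernel of ∂_k) / (image of ∂_{k+1}):

  H_0: rank C_0 − rank ∂_1 = 14 − 12 = 2, and the invariant factors of ∂_1 are all 1, so H_0 = Z^2.
  H_1: rank ker ∂_1 − rank ∂_2 = (21 − 12) − 5 = 4, and the invariant factors of ∂_2 are all 1, so H_1 = Z^4.
  H_2: rank ker ∂_2 − rank ∂_3 = (6 − 5) − 0 = 1, and there is no ∂_3, so H_2 = Z.

As a check, the Euler characteristic is 14 − 21 + 6 = -1, which agrees with 2 − 4 + 1 = -1.

H_0 ≅ Z^2,  H_1 ≅ Z^4,  H_2 ≅ Z.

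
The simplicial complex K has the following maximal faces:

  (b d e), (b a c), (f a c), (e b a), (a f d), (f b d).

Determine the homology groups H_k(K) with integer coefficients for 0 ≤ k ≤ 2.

H_0 ≅ Z,  H_1 ≅ Z,  H_2 = 0.

Order the vertices as a < b < c < d < e < f. Listing each simplex with vertices in this order, K has dimension 2 with simplices:

  0-simplices (6): a, b, c, d, e, f
  1-simplices (12): ab, ac, ad, ae, af, bc, bd, be, bf, cf, de, df
  2-simplices (6): abc, abe, acf, adf, bde, bdf

giving chain groups C_0 ≅ Z^6, C_1 ≅ Z^12, C_2 ≅ Z^6.

The boundary map ∂_1: C_1 → C_0 maps an edge to its endpoints' difference, ∂[p,q] = q − p.
As a 6×12 matrix over Z this has rank 5, with invariant factors (1,1,1,1,1).

The boundary map ∂_2: C_2 → C_1 acts by ∂[p,q,r] = [q,r] − [p,r] + [p,q]. For instance
  ∂bde = de − be + bd,
  ∂acf = cf − af + ac.
As a 12×6 matrix over Z this has rank 6, with invariant factors (1,1,1,1,1,1).

Computing H_k = (kernel of ∂_k) / (image of ∂_{k+1}):

  H_0: rank C_0 − rank ∂_1 = 6 − 5 = 1, and the invariant factors of ∂_1 are all 1, so H_0 = Z.
  H_1: rank ker ∂_1 − rank ∂_2 = (12 − 5) − 6 = 1, and the invariant factors of ∂_2 are all 1, so H_1 = Z.
  H_2: rank ker ∂_2 − rank ∂_3 = (6 − 6) − 0 = 0, and there is no ∂_3, so H_2 = 0.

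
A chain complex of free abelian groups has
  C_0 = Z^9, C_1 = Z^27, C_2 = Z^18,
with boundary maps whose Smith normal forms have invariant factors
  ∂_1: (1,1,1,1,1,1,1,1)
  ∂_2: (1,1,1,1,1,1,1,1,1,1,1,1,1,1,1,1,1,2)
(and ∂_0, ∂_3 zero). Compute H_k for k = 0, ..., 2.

H_0: b_0 = 9 − 0 − 8 = 1; torsion from ∂_1 factors > 1: none. So H_0 ≅ Z.
H_1: b_1 = 27 − 8 − 18 = 1; torsion from ∂_2 factors > 1: [2]. So H_1 ≅ Z ⊕ Z_2.
H_2: b_2 = 18 − 18 − 0 = 0; torsion from ∂_3 factors > 1: none. So H_2 ≅ 0.

H_0 ≅ Z,  H_1 ≅ Z ⊕ Z_2,  H_2 = 0.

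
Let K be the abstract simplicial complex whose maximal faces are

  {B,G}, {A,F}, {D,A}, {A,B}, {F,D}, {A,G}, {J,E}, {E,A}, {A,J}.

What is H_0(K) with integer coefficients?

H_0 = Z.

Take the total order A < B < D < E < F < G < J on the vertex set. Then K (dimension 1) consists of the simplices:

  0-simplices (7): A, B, D, E, F, G, J
  1-simplices (9): AB, AD, AE, AF, AG, AJ, BG, DF, EJ

so the chain groups are C_0 ≅ Z^7, C_1 ≅ Z^9.

∂_1: C_1 → C_0 sends each edge [p,q] (with p < q) to q − p. For instance
  ∂AE = E − A.
This gives a 7×9 integer matrix of rank 6; reducing to Smith normal form yields diagonal entries (1,1,1,1,1,1).

Computing H_k = (kernel of ∂_k) / (image of ∂_{k+1}):

  H_0: rank C_0 − rank ∂_1 = 7 − 6 = 1, and the invariant factors of ∂_1 are all 1, so H_0 ≅ Z.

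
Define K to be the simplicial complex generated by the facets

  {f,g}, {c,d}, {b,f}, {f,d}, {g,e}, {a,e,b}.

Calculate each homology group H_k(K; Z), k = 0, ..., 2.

H_0 ≅ Z,  H_1 ≅ Z,  H_2 = 0.

We work with the vertex ordering a < b < c < d < e < f < g. The simplices of K, each written with vertices in increasing order, are:

  0-simplices (7): a, b, c, d, e, f, g
  1-simplices (8): ab, ae, be, bf, cd, df, eg, fg
  2-simplices (1): abe

Hence C_0 ≅ Z^7, C_1 ≅ Z^8, C_2 ≅ Z^1.

Boundary ∂_1: C_1 → C_0 maps an edge to its endpoints' difference, ∂[p,q] = q − p. For instance
  ∂ae = e − a.
As a 7×8 matrix over Z this has rank 6, with invariant factors (1,1,1,1,1,1).

The boundary map ∂_2: C_2 → C_1 acts by ∂[p,q,r] = [q,r] − [p,r] + [p,q]. For instance
  ∂abe = be − ae + ab.
The 8×1 boundary matrix has rank 1 and Smith normal form diag(1).

From H_k ≅ ker(∂_k) / im(∂_{k+1}) we obtain:

  H_0: rank C_0 − rank ∂_1 = 7 − 6 = 1, and the invariant factors of ∂_1 are all 1, so H_0 ≅ Z.
  H_1: rank ker ∂_1 − rank ∂_2 = (8 − 6) − 1 = 1, and the invariant factors of ∂_2 are all 1, so H_1 ≅ Z.
  H_2: rank ker ∂_2 − rank ∂_3 = (1 − 1) − 0 = 0, and there is no ∂_3, so H_2 ≅ 0.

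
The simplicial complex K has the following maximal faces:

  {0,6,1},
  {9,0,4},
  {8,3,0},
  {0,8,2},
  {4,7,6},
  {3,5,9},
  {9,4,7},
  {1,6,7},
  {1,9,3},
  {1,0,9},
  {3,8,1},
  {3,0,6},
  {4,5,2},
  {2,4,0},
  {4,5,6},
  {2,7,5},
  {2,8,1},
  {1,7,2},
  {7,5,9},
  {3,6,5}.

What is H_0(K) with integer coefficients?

We work with the vertex ordering 0 < 1 < 2 < 3 < 4 < 5 < 6 < 7 < 8 < 9. The simplices of K, each written with vertices in increasing order, are:

  0-simplices (10): [0], [1], [2], [3], [4], [5], [6], [7], [8], [9]
  1-simplices (30): (30 of them)
  2-simplices (20): (20 of them)

giving chain groups C_0 ≅ Z^10, C_1 ≅ Z^30, C_2 ≅ Z^20.

The boundary map ∂_1: C_1 → C_0 maps an edge to its endpoints' difference, ∂[p,q] = q − p.
The 10×30 boundary matrix has rank 9 and Smith normal form diag(1,1,1,1,1,1,1,1,1).

Boundary ∂_2: C_2 → C_1 maps a triangle to the signed sum of its edges. For instance
  ∂[0,3,8] = [3,8] − [0,8] + [0,3],
  ∂[1,3,9] = [3,9] − [1,9] + [1,3].
The resulting 30×20 matrix has rank 20, and its Smith normal form has invariant factors (1,1,1,1,1,1,1,1,1,1,1,1,1,1,1,1,1,1,1,2).

Reading off H_k = ker ∂_k / im ∂_{k+1}:

  H_0: rank C_0 − rank ∂_1 = 10 − 9 = 1, and the invariant factors of ∂_1 are all 1, so H_0 ≅ Z.

H_0 ≅ Z.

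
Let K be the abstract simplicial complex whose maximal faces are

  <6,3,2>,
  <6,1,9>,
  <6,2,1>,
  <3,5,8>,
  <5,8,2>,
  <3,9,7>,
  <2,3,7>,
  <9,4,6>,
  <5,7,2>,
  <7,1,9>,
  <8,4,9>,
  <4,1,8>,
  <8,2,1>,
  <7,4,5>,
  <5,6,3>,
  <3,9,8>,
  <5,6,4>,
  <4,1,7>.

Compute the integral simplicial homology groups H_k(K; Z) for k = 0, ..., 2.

Take the total order 1 < 2 < 3 < 4 < 5 < 6 < 7 < 8 < 9 on the vertex set. Then K (dimension 2) consists of the simplices:

  0-simplices (9): [1], [2], [3], [4], [5], [6], [7], [8], [9]
  1-simplices (27): (27 of them)
  2-simplices (18): [1,2,6], [1,2,8], [1,4,7], [1,4,8], [1,6,9], [1,7,9], [2,3,6], [2,3,7], [2,5,7], [2,5,8], [3,5,6], [3,5,8], [3,7,9], [3,8,9], [4,5,6], [4,5,7], [4,6,9], [4,8,9]

giving chain groups C_0 ≅ Z^9, C_1 ≅ Z^27, C_2 ≅ Z^18.

∂_1: C_1 → C_0 maps an edge to its endpoints' difference, ∂[p,q] = q − p. For instance
  ∂[2,5] = [5] − [2].
As a 9×27 matrix over Z this has rank 8, with invariant factors (1,1,1,1,1,1,1,1).

Boundary ∂_2: C_2 → C_1 acts by ∂[p,q,r] = [q,r] − [p,r] + [p,q]. For instance
  ∂[2,3,7] = [3,7] − [2,7] + [2,3],
  ∂[1,4,8] = [4,8] − [1,8] + [1,4].
The resulting 27×18 matrix has rank 18, and its Smith normal form has invariant factors (1,1,1,1,1,1,1,1,1,1,1,1,1,1,1,1,1,2).

Now H_k = ker ∂_k / im ∂_{k+1}, so:

  H_0: rank C_0 − rank ∂_1 = 9 − 8 = 1, and the invariant factors of ∂_1 are all 1, so H_0 = Z.
  H_1: rank ker ∂_1 − rank ∂_2 = (27 − 8) − 18 = 1, and ∂_2 has invariant factor 2 > 1, so H_1 = Z ⊕ Z/2.
  H_2: rank ker ∂_2 − rank ∂_3 = (18 − 18) − 0 = 0, and there is no ∂_3, so H_2 = 0.

H_0 = Z,  H_1 = Z ⊕ Z/2,  H_2 = 0.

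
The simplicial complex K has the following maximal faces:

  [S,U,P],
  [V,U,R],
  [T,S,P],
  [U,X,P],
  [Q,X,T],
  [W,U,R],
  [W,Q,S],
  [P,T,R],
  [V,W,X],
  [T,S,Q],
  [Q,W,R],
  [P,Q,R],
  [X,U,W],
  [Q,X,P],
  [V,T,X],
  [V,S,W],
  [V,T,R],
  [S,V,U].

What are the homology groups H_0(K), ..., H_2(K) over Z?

Order the vertices as P < Q < R < S < T < U < V < W < X. Listing each simplex with vertices in this order, K has dimension 2 with simplices:

  0-simplices (9): P, Q, R, S, T, U, V, W, X
  1-simplices (27): PQ, PR, PS, PT, PU, PX, QR, QS, QT, QW, QX, RT, RU, RV, RW, ST, SU, SV, SW, TV, TX, UV, UW, UX, VW, VX, WX
  2-simplices (18): PQR, PQX, PRT, PST, PSU, PUX, QRW, QST, QSW, QTX, RTV, RUV, RUW, SUV, SVW, TVX, UWX, VWX

so the chain groups are C_0 ≅ Z^9, C_1 ≅ Z^27, C_2 ≅ Z^18.

∂_1: C_1 → C_0 is given by ∂[p,q] = [q] − [p].
The 9×27 boundary matrix has rank 8 and Smith normal form diag(1,1,1,1,1,1,1,1).

The boundary map ∂_2: C_2 → C_1 acts by ∂[p,q,r] = [q,r] − [p,r] + [p,q]. For instance
  ∂PRT = RT − PT + PR,
  ∂SVW = VW − SW + SV.
The resulting 27×18 matrix has rank 18, and its Smith normal form has invariant factors (1,1,1,1,1,1,1,1,1,1,1,1,1,1,1,1,1,2).

Now H_k = ker ∂_k / im ∂_{k+1}, so:

  H_0: rank C_0 − rank ∂_1 = 9 − 8 = 1, and the invariant factors of ∂_1 are all 1, so H_0 ≅ Z.
  H_1: rank ker ∂_1 − rank ∂_2 = (27 − 8) − 18 = 1, and ∂_2 has invariant factor 2 > 1, so H_1 ≅ Z ⊕ Z/2.
  H_2: rank ker ∂_2 − rank ∂_3 = (18 − 18) − 0 = 0, and there is no ∂_3, so H_2 ≅ 0.

H_0 = Z,  H_1 = Z ⊕ Z/2,  H_2 = 0.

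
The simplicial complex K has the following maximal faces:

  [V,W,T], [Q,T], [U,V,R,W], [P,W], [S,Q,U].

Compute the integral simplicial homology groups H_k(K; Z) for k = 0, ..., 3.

Order the vertices as P < Q < R < S < T < U < V < W. Listing each simplex with vertices in this order, K has dimension 3 with simplices:

  0-simplices (8): P, Q, R, S, T, U, V, W
  1-simplices (13): PW, QS, QT, QU, RU, RV, RW, SU, TV, TW, UV, UW, VW
  2-simplices (6): QSU, RUV, RUW, RVW, TVW, UVW
  3-simplices (1): RUVW

Hence C_0 ≅ Z^8, C_1 ≅ Z^13, C_2 ≅ Z^6, C_3 ≅ Z^1.

∂_1: C_1 → C_0 is given by ∂[p,q] = [q] − [p]. For instance
  ∂RV = V − R.
This gives a 8×13 integer matrix of rank 7; reducing to Smith normal form yields diagonal entries (1,1,1,1,1,1,1).

∂_2: C_2 → C_1 sends each 2-simplex [p,q,r] to [q,r] − [p,r] + [p,q]. For instance
  ∂UVW = VW − UW + UV,
  ∂QSU = SU − QU + QS.
The resulting 13×6 matrix has rank 5, and its Smith normal form has invariant factors (1,1,1,1,1).

∂_3: C_3 → C_2 sends each 3-simplex σ to the alternating sum Σ_i (−1)^i (σ with its i-th vertex removed). For instance
  ∂RUVW = UVW − RVW + RUW − RUV.
The 6×1 boundary matrix has rank 1 and Smith normal form diag(1).

From H_k ≅ ker(∂_k) / im(∂_{k+1}) we obtain:

  H_0: rank C_0 − rank ∂_1 = 8 − 7 = 1, and the invariant factors of ∂_1 are all 1, so H_0 ≅ Z.
  H_1: rank ker ∂_1 − rank ∂_2 = (13 − 7) − 5 = 1, and the invariant factors of ∂_2 are all 1, so H_1 ≅ Z.
  H_2: rank ker ∂_2 − rank ∂_3 = (6 − 5) − 1 = 0, and the invariant factors of ∂_3 are all 1, so H_2 ≅ 0.
  H_3: rank ker ∂_3 − rank ∂_4 = (1 − 1) − 0 = 0, and there is no ∂_4, so H_3 ≅ 0.

H_0 = Z,  H_1 = Z,  H_2 = 0,  H_3 = 0.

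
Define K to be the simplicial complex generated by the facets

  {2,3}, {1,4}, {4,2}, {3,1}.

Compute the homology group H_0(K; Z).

K has 4 vertices, 4 edges.
rank ∂_0 = 0, rank ∂_1 = 3 ⇒ b_0 = 4 − 0 − 3 = 1; all invariant factors of ∂_1 are 1 so no torsion. So H_0 ≅ Z.

H_0 = Z.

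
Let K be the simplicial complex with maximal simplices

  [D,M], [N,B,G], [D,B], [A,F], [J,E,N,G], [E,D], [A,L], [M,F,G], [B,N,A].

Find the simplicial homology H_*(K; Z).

Take the total order A < B < D < E < F < G < J < L < M < N on the vertex set. Then K (dimension 3) consists of the simplices:

  0-simplices (10): A, B, D, E, F, G, J, L, M, N
  1-simplices (18): AB, AF, AL, AN, BD, BG, BN, DE, DM, EG, EJ, EN, FG, FM, GJ, GM, GN, JN
  2-simplices (7): ABN, BGN, EGJ, EGN, EJN, FGM, GJN
  3-simplices (1): EGJN

giving chain groups C_0 ≅ Z^10, C_1 ≅ Z^18, C_2 ≅ Z^7, C_3 ≅ Z^1.

The boundary map ∂_1: C_1 → C_0 is given by ∂[p,q] = [q] − [p]. For instance
  ∂GM = M − G.
As a 10×18 matrix over Z this has rank 9, with invariant factors (1,1,1,1,1,1,1,1,1).

Boundary ∂_2: C_2 → C_1 sends each 2-simplex [p,q,r] to [q,r] − [p,r] + [p,q]. For instance
  ∂BGN = GN − BN + BG,
  ∂FGM = GM − FM + FG.
The 18×7 boundary matrix has rank 6 and Smith normal form diag(1,1,1,1,1,1).

Boundary ∂_3: C_3 → C_2 sends each 3-simplex σ to the alternating sum Σ_i (−1)^i (σ with its i-th vertex removed). For instance
  ∂EGJN = GJN − EJN + EGN − EGJ.
The 7×1 boundary matrix has rank 1 and Smith normal form diag(1).

From H_k ≅ ker(∂_k) / im(∂_{k+1}) we obtain:

  H_0: rank C_0 − rank ∂_1 = 10 − 9 = 1, and the invariant factors of ∂_1 are all 1, so H_0 ≅ Z.
  H_1: rank ker ∂_1 − rank ∂_2 = (18 − 9) − 6 = 3, and the invariant factors of ∂_2 are all 1, so H_1 ≅ Z^3.
  H_2: rank ker ∂_2 − rank ∂_3 = (7 − 6) − 1 = 0, and the invariant factors of ∂_3 are all 1, so H_2 ≅ 0.
  H_3: rank ker ∂_3 − rank ∂_4 = (1 − 1) − 0 = 0, and there is no ∂_4, so H_3 ≅ 0.

H_0 ≅ Z,  H_1 ≅ Z^3,  H_2 = 0,  H_3 = 0.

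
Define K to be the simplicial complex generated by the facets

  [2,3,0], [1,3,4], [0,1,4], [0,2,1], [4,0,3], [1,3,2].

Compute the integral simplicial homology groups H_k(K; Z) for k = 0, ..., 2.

Take the total order 0 < 1 < 2 < 3 < 4 on the vertex set. Then K (dimension 2) consists of the simplices:

  0-simplices (5): [0], [1], [2], [3], [4]
  1-simplices (9): [0,1], [0,2], [0,3], [0,4], [1,2], [1,3], [1,4], [2,3], [3,4]
  2-simplices (6): [0,1,2], [0,1,4], [0,2,3], [0,3,4], [1,2,3], [1,3,4]

so the chain groups are C_0 ≅ Z^5, C_1 ≅ Z^9, C_2 ≅ Z^6.

∂_1: C_1 → C_0 is given by ∂[p,q] = [q] − [p]. For instance
  ∂[3,4] = [4] − [3].
The 5×9 boundary matrix has rank 4 and Smith normal form diag(1,1,1,1).

The boundary map ∂_2: C_2 → C_1 sends each 2-simplex [p,q,r] to [q,r] − [p,r] + [p,q]. For instance
  ∂[0,2,3] = [2,3] − [0,3] + [0,2],
  ∂[1,3,4] = [3,4] − [1,4] + [1,3].
As a 9×6 matrix over Z this has rank 5, with invariant factors (1,1,1,1,1).

Reading off H_k = ker ∂_k / im ∂_{k+1}:

  H_0: rank C_0 − rank ∂_1 = 5 − 4 = 1, and the invariant factors of ∂_1 are all 1, so H_0 = Z.
  H_1: rank ker ∂_1 − rank ∂_2 = (9 − 4) − 5 = 0, and the invariant factors of ∂_2 are all 1, so H_1 = 0.
  H_2: rank ker ∂_2 − rank ∂_3 = (6 − 5) − 0 = 1, and there is no ∂_3, so H_2 = Z.

(K is a triangulation of the 2-sphere S^2.)

H_0 ≅ Z,  H_1 = 0,  H_2 ≅ Z.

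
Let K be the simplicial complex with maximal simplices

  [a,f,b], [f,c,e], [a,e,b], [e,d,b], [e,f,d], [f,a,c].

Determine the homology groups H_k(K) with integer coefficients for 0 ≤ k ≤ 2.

We work with the vertex ordering a < b < c < d < e < f. The simplices of K, each written with vertices in increasing order, are:

  0-simplices (6): a, b, c, d, e, f
  1-simplices (12): ab, ac, ae, af, bd, be, bf, ce, cf, de, df, ef
  2-simplices (6): abe, abf, acf, bde, cef, def

Hence C_0 ≅ Z^6, C_1 ≅ Z^12, C_2 ≅ Z^6.

The boundary map ∂_1: C_1 → C_0 is given by ∂[p,q] = [q] − [p].
This gives a 6×12 integer matrix of rank 5; reducing to Smith normal form yields diagonal entries (1,1,1,1,1).

The boundary map ∂_2: C_2 → C_1 maps a triangle to the signed sum of its edges. For instance
  ∂cef = ef − cf + ce,
  ∂def = ef − df + de.
The resulting 12×6 matrix has rank 6, and its Smith normal form has invariant factors (1,1,1,1,1,1).

Now H_k = ker ∂_k / im ∂_{k+1}, so:

  H_0: rank C_0 − rank ∂_1 = 6 − 5 = 1, and the invariant factors of ∂_1 are all 1, so H_0 ≅ Z.
  H_1: rank ker ∂_1 − rank ∂_2 = (12 − 5) − 6 = 1, and the invariant factors of ∂_2 are all 1, so H_1 ≅ Z.
  H_2: rank ker ∂_2 − rank ∂_3 = (6 − 6) − 0 = 0, and there is no ∂_3, so H_2 ≅ 0.

H_0 = Z,  H_1 = Z,  H_2 = 0.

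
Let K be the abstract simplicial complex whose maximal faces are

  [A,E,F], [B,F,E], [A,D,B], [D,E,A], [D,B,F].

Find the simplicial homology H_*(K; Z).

H_0 = Z,  H_1 = Z,  H_2 = 0.

K has 5 vertices, 10 edges, 5 triangles.
rank ∂_0 = 0, rank ∂_1 = 4 ⇒ b_0 = 5 − 0 − 4 = 1; all invariant factors of ∂_1 are 1 so no torsion. So H_0 = Z.
rank ∂_1 = 4, rank ∂_2 = 5 ⇒ b_1 = 10 − 4 − 5 = 1; all invariant factors of ∂_2 are 1 so no torsion. So H_1 = Z.
rank ∂_2 = 5, rank ∂_3 = 0 ⇒ b_2 = 5 − 5 − 0 = 0. So H_2 = 0.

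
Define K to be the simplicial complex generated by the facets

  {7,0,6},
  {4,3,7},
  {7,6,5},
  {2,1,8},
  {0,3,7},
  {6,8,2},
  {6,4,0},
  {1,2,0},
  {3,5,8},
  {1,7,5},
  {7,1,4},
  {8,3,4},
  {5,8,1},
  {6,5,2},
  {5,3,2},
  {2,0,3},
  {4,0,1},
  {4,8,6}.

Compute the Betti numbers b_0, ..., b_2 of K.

b_0 = 1, b_1 = 1, b_2 = 0.

Fix the vertex order 0 < 1 < 2 < 3 < 4 < 5 < 6 < 7 < 8 and write every simplex with vertices in increasing order. Then dim K = 2 and the simplices of K are:

  0-simplices (9): [0], [1], [2], [3], [4], [5], [6], [7], [8]
  1-simplices (27): (27 of them)
  2-simplices (18): [0,1,2], [0,1,4], [0,2,3], [0,3,7], [0,4,6], [0,6,7], [1,2,8], [1,4,7], [1,5,7], [1,5,8], [2,3,5], [2,5,6], [2,6,8], [3,4,7], [3,4,8], [3,5,8], [4,6,8], [5,6,7]

Hence C_0 ≅ Z^9, C_1 ≅ Z^27, C_2 ≅ Z^18.

∂_1: C_1 → C_0 is given by ∂[p,q] = [q] − [p].
The 9×27 boundary matrix has rank 8 and Smith normal form diag(1,1,1,1,1,1,1,1).

Boundary ∂_2: C_2 → C_1 acts by ∂[p,q,r] = [q,r] − [p,r] + [p,q]. For instance
  ∂[3,4,7] = [4,7] − [3,7] + [3,4],
  ∂[0,6,7] = [6,7] − [0,7] + [0,6].
As a 27×18 matrix over Z this has rank 18, with invariant factors (1,1,1,1,1,1,1,1,1,1,1,1,1,1,1,1,1,2).

From H_k ≅ ker(∂_k) / im(∂_{k+1}) we obtain:

  H_0: rank C_0 − rank ∂_1 = 9 − 8 = 1, and the invariant factors of ∂_1 are all 1, so H_0 = Z.
  H_1: rank ker ∂_1 − rank ∂_2 = (27 − 8) − 18 = 1, and ∂_2 has invariant factor 2 > 1, so H_1 = Z ⊕ Z/2.
  H_2: rank ker ∂_2 − rank ∂_3 = (18 − 18) − 0 = 0, and there is no ∂_3, so H_2 = 0.

Hence the Betti numbers are b_0 = 1, b_1 = 1, b_2 = 0.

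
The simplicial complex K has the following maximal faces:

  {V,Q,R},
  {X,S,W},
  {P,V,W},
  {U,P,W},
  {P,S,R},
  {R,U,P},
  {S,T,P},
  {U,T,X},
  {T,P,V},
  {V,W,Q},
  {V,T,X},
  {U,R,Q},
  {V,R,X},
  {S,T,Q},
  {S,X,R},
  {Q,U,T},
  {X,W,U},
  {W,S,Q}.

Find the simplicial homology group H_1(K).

Fix the vertex order P < Q < R < S < T < U < V < W < X and write every simplex with vertices in increasing order. Then dim K = 2 and the simplices of K are:

  0-simplices (9): P, Q, R, S, T, U, V, W, X
  1-simplices (27): PR, PS, PT, PU, PV, PW, QR, QS, QT, QU, QV, QW, RS, RU, RV, RX, ST, SW, SX, TU, TV, TX, UW, UX, VW, VX, WX
  2-simplices (18): PRS, PRU, PST, PTV, PUW, PVW, QRU, QRV, QST, QSW, QTU, QVW, RSX, RVX, SWX, TUX, TVX, UWX

Hence C_0 ≅ Z^9, C_1 ≅ Z^27, C_2 ≅ Z^18.

∂_1: C_1 → C_0 maps an edge to its endpoints' difference, ∂[p,q] = q − p.
The 9×27 boundary matrix has rank 8 and Smith normal form diag(1,1,1,1,1,1,1,1).

Boundary ∂_2: C_2 → C_1 maps a triangle to the signed sum of its edges. For instance
  ∂QTU = TU − QU + QT,
  ∂PUW = UW − PW + PU.
The 27×18 boundary matrix has rank 17 and Smith normal form diag(1,1,1,1,1,1,1,1,1,1,1,1,1,1,1,1,1).

Reading off H_k = ker ∂_k / im ∂_{k+1}:

  H_1: rank ker ∂_1 − rank ∂_2 = (27 − 8) − 17 = 2, and the invariant factors of ∂_2 are all 1, so H_1 = Z^2.

H_1 = Z^2.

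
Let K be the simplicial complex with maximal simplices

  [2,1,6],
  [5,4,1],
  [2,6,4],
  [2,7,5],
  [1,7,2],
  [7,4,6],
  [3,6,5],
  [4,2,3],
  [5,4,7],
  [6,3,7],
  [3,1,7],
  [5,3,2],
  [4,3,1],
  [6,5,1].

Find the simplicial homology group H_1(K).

H_1 ≅ Z^2.

Fix the vertex order 1 < 2 < 3 < 4 < 5 < 6 < 7 and write every simplex with vertices in increasing order. Then dim K = 2 and the simplices of K are:

  0-simplices (7): [1], [2], [3], [4], [5], [6], [7]
  1-simplices (21): [1,2], [1,3], [1,4], [1,5], [1,6], [1,7], [2,3], [2,4], [2,5], [2,6], [2,7], [3,4], [3,5], [3,6], [3,7], [4,5], [4,6], [4,7], [5,6], [5,7], [6,7]
  2-simplices (14): [1,2,6], [1,2,7], [1,3,4], [1,3,7], [1,4,5], [1,5,6], [2,3,4], [2,3,5], [2,4,6], [2,5,7], [3,5,6], [3,6,7], [4,5,7], [4,6,7]

so the chain groups are C_0 ≅ Z^7, C_1 ≅ Z^21, C_2 ≅ Z^14.

∂_1: C_1 → C_0 sends each edge [p,q] (with p < q) to q − p. For instance
  ∂[1,6] = [6] − [1].
The resulting 7×21 matrix has rank 6, and its Smith normal form has invariant factors (1,1,1,1,1,1).

The boundary map ∂_2: C_2 → C_1 maps a triangle to the signed sum of its edges. For instance
  ∂[2,5,7] = [5,7] − [2,7] + [2,5],
  ∂[2,3,4] = [3,4] − [2,4] + [2,3].
The 21×14 boundary matrix has rank 13 and Smith normal form diag(1,1,1,1,1,1,1,1,1,1,1,1,1).

Computing H_k = (kernel of ∂_k) / (image of ∂_{k+1}):

  H_1: rank ker ∂_1 − rank ∂_2 = (21 − 6) − 13 = 2, and the invariant factors of ∂_2 are all 1, so H_1 ≅ Z^2.

(K is a triangulation of the torus T^2.)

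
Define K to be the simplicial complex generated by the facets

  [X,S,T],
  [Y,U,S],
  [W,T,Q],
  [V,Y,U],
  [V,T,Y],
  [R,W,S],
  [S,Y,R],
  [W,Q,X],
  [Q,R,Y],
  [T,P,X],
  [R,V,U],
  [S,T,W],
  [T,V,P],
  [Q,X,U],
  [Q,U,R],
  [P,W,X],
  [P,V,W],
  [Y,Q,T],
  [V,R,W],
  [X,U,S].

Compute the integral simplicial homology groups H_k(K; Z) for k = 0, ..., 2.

K has 10 vertices, 30 edges, 20 triangles.
rank ∂_0 = 0, rank ∂_1 = 9 ⇒ b_0 = 10 − 0 − 9 = 1; all invariant factors of ∂_1 are 1 so no torsion. So H_0 ≅ Z.
rank ∂_1 = 9, rank ∂_2 = 20 ⇒ b_1 = 30 − 9 − 20 = 1; ∂_2 has invariant factor(s) [2] giving torsion. So H_1 ≅ Z ⊕ Z_2.
rank ∂_2 = 20, rank ∂_3 = 0 ⇒ b_2 = 20 − 20 − 0 = 0. So H_2 ≅ 0.

H_0 ≅ Z,  H_1 ≅ Z ⊕ Z_2,  H_2 = 0.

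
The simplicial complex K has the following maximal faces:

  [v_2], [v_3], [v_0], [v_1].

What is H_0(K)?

H_0 = Z^4.

Order the vertices as v_0 < v_1 < v_2 < v_3. Listing each simplex with vertices in this order, K has dimension 0 with simplices:

  0-simplices (4): [v_0], [v_1], [v_2], [v_3]

so the chain groups are C_0 ≅ Z^4.

Now H_k = ker ∂_k / im ∂_{k+1}, so:

  H_0: rank C_0 − rank ∂_1 = 4 − 0 = 4, and there is no ∂_1, so H_0 = Z^4.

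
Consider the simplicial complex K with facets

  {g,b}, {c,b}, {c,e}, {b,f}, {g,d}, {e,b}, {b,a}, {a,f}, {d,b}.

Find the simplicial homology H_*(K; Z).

H_0 = Z,  H_1 = Z^3.

Take the total order a < b < c < d < e < f < g on the vertex set. Then K (dimension 1) consists of the simplices:

  0-simplices (7): a, b, c, d, e, f, g
  1-simplices (9): ab, af, bc, bd, be, bf, bg, ce, dg

Hence C_0 ≅ Z^7, C_1 ≅ Z^9.

The boundary map ∂_1: C_1 → C_0 maps an edge to its endpoints' difference, ∂[p,q] = q − p. For instance
  ∂af = f − a.
The 7×9 boundary matrix has rank 6 and Smith normal form diag(1,1,1,1,1,1).

From H_k ≅ ker(∂_k) / im(∂_{k+1}) we obtain:

  H_0: rank C_0 − rank ∂_1 = 7 − 6 = 1, and the invariant factors of ∂_1 are all 1, so H_0 ≅ Z.
  H_1: rank ker ∂_1 − rank ∂_2 = (9 − 6) − 0 = 3, and there is no ∂_2, so H_1 ≅ Z^3.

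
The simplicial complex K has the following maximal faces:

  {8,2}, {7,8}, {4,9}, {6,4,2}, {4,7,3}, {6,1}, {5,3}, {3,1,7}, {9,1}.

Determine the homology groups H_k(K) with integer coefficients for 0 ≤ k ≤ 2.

H_0 ≅ Z,  H_1 ≅ Z^3,  H_2 = 0.

We work with the vertex ordering 1 < 2 < 3 < 4 < 5 < 6 < 7 < 8 < 9. The simplices of K, each written with vertices in increasing order, are:

  0-simplices (9): [1], [2], [3], [4], [5], [6], [7], [8], [9]
  1-simplices (14): [1,3], [1,6], [1,7], [1,9], [2,4], [2,6], [2,8], [3,4], [3,5], [3,7], [4,6], [4,7], [4,9], [7,8]
  2-simplices (3): [1,3,7], [2,4,6], [3,4,7]

giving chain groups C_0 ≅ Z^9, C_1 ≅ Z^14, C_2 ≅ Z^3.

Boundary ∂_1: C_1 → C_0 is given by ∂[p,q] = [q] − [p].
The resulting 9×14 matrix has rank 8, and its Smith normal form has invariant factors (1,1,1,1,1,1,1,1).

∂_2: C_2 → C_1 maps a triangle to the signed sum of its edges. For instance
  ∂[3,4,7] = [4,7] − [3,7] + [3,4],
  ∂[1,3,7] = [3,7] − [1,7] + [1,3].
The 14×3 boundary matrix has rank 3 and Smith normal form diag(1,1,1).

Computing H_k = (kernel of ∂_k) / (image of ∂_{k+1}):

  H_0: rank C_0 − rank ∂_1 = 9 − 8 = 1, and the invariant factors of ∂_1 are all 1, so H_0 ≅ Z.
  H_1: rank ker ∂_1 − rank ∂_2 = (14 − 8) − 3 = 3, and the invariant factors of ∂_2 are all 1, so H_1 ≅ Z^3.
  H_2: rank ker ∂_2 − rank ∂_3 = (3 − 3) − 0 = 0, and there is no ∂_3, so H_2 ≅ 0.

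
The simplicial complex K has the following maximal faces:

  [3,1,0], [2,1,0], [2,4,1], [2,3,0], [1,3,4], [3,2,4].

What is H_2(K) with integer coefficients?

H_2 = Z.

Fix the vertex order 0 < 1 < 2 < 3 < 4 and write every simplex with vertices in increasing order. Then dim K = 2 and the simplices of K are:

  0-simplices (5): [0], [1], [2], [3], [4]
  1-simplices (9): [0,1], [0,2], [0,3], [1,2], [1,3], [1,4], [2,3], [2,4], [3,4]
  2-simplices (6): [0,1,2], [0,1,3], [0,2,3], [1,2,4], [1,3,4], [2,3,4]

so the chain groups are C_0 ≅ Z^5, C_1 ≅ Z^9, C_2 ≅ Z^6.

Boundary ∂_1: C_1 → C_0 maps an edge to its endpoints' difference, ∂[p,q] = q − p.
As a 5×9 matrix over Z this has rank 4, with invariant factors (1,1,1,1).

∂_2: C_2 → C_1 acts by ∂[p,q,r] = [q,r] − [p,r] + [p,q]. For instance
  ∂[0,1,2] = [1,2] − [0,2] + [0,1],
  ∂[2,3,4] = [3,4] − [2,4] + [2,3].
The 9×6 boundary matrix has rank 5 and Smith normal form diag(1,1,1,1,1).

Reading off H_k = ker ∂_k / im ∂_{k+1}:

  H_2: rank ker ∂_2 − rank ∂_3 = (6 − 5) − 0 = 1, and there is no ∂_3, so H_2 = Z.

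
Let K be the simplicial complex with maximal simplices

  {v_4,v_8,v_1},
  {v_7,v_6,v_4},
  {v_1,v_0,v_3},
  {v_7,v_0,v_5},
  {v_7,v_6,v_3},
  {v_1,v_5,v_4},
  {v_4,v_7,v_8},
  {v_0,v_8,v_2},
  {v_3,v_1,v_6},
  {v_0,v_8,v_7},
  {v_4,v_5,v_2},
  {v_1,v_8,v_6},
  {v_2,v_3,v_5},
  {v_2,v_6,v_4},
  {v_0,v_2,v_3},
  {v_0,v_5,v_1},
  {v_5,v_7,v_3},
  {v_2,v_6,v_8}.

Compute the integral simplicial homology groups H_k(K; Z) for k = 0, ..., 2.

H_0 = Z,  H_1 = Z ⊕ Z/2Z,  H_2 = 0.

Fix the vertex order v_0 < v_1 < v_2 < v_3 < v_4 < v_5 < v_6 < v_7 < v_8 and write every simplex with vertices in increasing order. Then dim K = 2 and the simplices of K are:

  0-simplices (9): [v_0], [v_1], [v_2], [v_3], [v_4], [v_5], [v_6], [v_7], [v_8]
  1-simplices (27): (27 of them)
  2-simplices (18): (18 of them)

so the chain groups are C_0 ≅ Z^9, C_1 ≅ Z^27, C_2 ≅ Z^18.

Boundary ∂_1: C_1 → C_0 sends each edge [p,q] (with p < q) to q − p. For instance
  ∂[v_3,v_5] = [v_5] − [v_3].
This gives a 9×27 integer matrix of rank 8; reducing to Smith normal form yields diagonal entries (1,1,1,1,1,1,1,1).

The boundary map ∂_2: C_2 → C_1 maps a triangle to the signed sum of its edges. For instance
  ∂[v_1,v_3,v_6] = [v_3,v_6] − [v_1,v_6] + [v_1,v_3],
  ∂[v_2,v_6,v_8] = [v_6,v_8] − [v_2,v_8] + [v_2,v_6].
As a 27×18 matrix over Z this has rank 18, with invariant factors (1,1,1,1,1,1,1,1,1,1,1,1,1,1,1,1,1,2).

Reading off H_k = ker ∂_k / im ∂_{k+1}:

  H_0: rank C_0 − rank ∂_1 = 9 − 8 = 1, and the invariant factors of ∂_1 are all 1, so H_0 ≅ Z.
  H_1: rank ker ∂_1 − rank ∂_2 = (27 − 8) − 18 = 1, and ∂_2 has invariant factor 2 > 1, so H_1 ≅ Z ⊕ Z/2Z.
  H_2: rank ker ∂_2 − rank ∂_3 = (18 − 18) − 0 = 0, and there is no ∂_3, so H_2 ≅ 0.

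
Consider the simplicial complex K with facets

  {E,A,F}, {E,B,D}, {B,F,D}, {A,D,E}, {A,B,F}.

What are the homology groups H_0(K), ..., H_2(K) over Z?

H_0 = Z,  H_1 = Z,  H_2 = 0.

K has 5 vertices, 10 edges, 5 triangles.
rank ∂_0 = 0, rank ∂_1 = 4 ⇒ b_0 = 5 − 0 − 4 = 1; all invariant factors of ∂_1 are 1 so no torsion. So H_0 = Z.
rank ∂_1 = 4, rank ∂_2 = 5 ⇒ b_1 = 10 − 4 − 5 = 1; all invariant factors of ∂_2 are 1 so no torsion. So H_1 = Z.
rank ∂_2 = 5, rank ∂_3 = 0 ⇒ b_2 = 5 − 5 − 0 = 0. So H_2 = 0.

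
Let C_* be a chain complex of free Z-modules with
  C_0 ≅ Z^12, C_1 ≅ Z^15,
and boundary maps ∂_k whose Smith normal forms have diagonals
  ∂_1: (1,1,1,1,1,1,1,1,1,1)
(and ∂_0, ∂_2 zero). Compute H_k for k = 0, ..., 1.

H_0: b_0 = 12 − 0 − 10 = 2; torsion from ∂_1 factors > 1: none. So H_0 ≅ Z^2.
H_1: b_1 = 15 − 10 − 0 = 5; torsion from ∂_2 factors > 1: none. So H_1 ≅ Z^5.

H_0 ≅ Z^2,  H_1 ≅ Z^5.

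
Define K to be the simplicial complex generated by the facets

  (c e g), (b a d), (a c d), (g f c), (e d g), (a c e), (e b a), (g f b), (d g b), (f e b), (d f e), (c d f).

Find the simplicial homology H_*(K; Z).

H_0 = Z,  H_1 = Z/2,  H_2 = 0.

Order the vertices as a < b < c < d < e < f < g. Listing each simplex with vertices in this order, K has dimension 2 with simplices:

  0-simplices (7): a, b, c, d, e, f, g
  1-simplices (18): ab, ac, ad, ae, bd, be, bf, bg, cd, ce, cf, cg, de, df, dg, ef, eg, fg
  2-simplices (12): abd, abe, acd, ace, bdg, bef, bfg, cdf, ceg, cfg, def, deg

giving chain groups C_0 ≅ Z^7, C_1 ≅ Z^18, C_2 ≅ Z^12.

The boundary map ∂_1: C_1 → C_0 maps an edge to its endpoints' difference, ∂[p,q] = q − p. For instance
  ∂ae = e − a.
The resulting 7×18 matrix has rank 6, and its Smith normal form has invariant factors (1,1,1,1,1,1).

Boundary ∂_2: C_2 → C_1 acts by ∂[p,q,r] = [q,r] − [p,r] + [p,q]. For instance
  ∂abd = bd − ad + ab,
  ∂bdg = dg − bg + bd.
The 18×12 boundary matrix has rank 12 and Smith normal form diag(1,1,1,1,1,1,1,1,1,1,1,2).

Reading off H_k = ker ∂_k / im ∂_{k+1}:

  H_0: rank C_0 − rank ∂_1 = 7 − 6 = 1, and the invariant factors of ∂_1 are all 1, so H_0 ≅ Z.
  H_1: rank ker ∂_1 − rank ∂_2 = (18 − 6) − 12 = 0, and ∂_2 has invariant factor 2 > 1, so H_1 ≅ Z/2.
  H_2: rank ker ∂_2 − rank ∂_3 = (12 − 12) − 0 = 0, and there is no ∂_3, so H_2 ≅ 0.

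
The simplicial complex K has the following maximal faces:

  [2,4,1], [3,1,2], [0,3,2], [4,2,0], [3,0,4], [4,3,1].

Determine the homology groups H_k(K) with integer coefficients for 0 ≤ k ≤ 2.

H_0 = Z,  H_1 = 0,  H_2 = Z.

Order the vertices as 0 < 1 < 2 < 3 < 4. Listing each simplex with vertices in this order, K has dimension 2 with simplices:

  0-simplices (5): [0], [1], [2], [3], [4]
  1-simplices (9): [0,2], [0,3], [0,4], [1,2], [1,3], [1,4], [2,3], [2,4], [3,4]
  2-simplices (6): [0,2,3], [0,2,4], [0,3,4], [1,2,3], [1,2,4], [1,3,4]

so the chain groups are C_0 ≅ Z^5, C_1 ≅ Z^9, C_2 ≅ Z^6.

Boundary ∂_1: C_1 → C_0 sends each edge [p,q] (with p < q) to q − p. For instance
  ∂[1,4] = [4] − [1].
As a 5×9 matrix over Z this has rank 4, with invariant factors (1,1,1,1).

The boundary map ∂_2: C_2 → C_1 acts by ∂[p,q,r] = [q,r] − [p,r] + [p,q]. For instance
  ∂[1,3,4] = [3,4] − [1,4] + [1,3],
  ∂[0,2,4] = [2,4] − [0,4] + [0,2].
This gives a 9×6 integer matrix of rank 5; reducing to Smith normal form yields diagonal entries (1,1,1,1,1).

Now H_k = ker ∂_k / im ∂_{k+1}, so:

  H_0: rank C_0 − rank ∂_1 = 5 − 4 = 1, and the invariant factors of ∂_1 are all 1, so H_0 ≅ Z.
  H_1: rank ker ∂_1 − rank ∂_2 = (9 − 4) − 5 = 0, and the invariant factors of ∂_2 are all 1, so H_1 ≅ 0.
  H_2: rank ker ∂_2 − rank ∂_3 = (6 − 5) − 0 = 1, and there is no ∂_3, so H_2 ≅ Z.

As a check, the Euler characteristic is 5 − 9 + 6 = 2, which agrees with 1 − 0 + 1 = 2.
(K is a triangulation of the 2-sphere S^2.)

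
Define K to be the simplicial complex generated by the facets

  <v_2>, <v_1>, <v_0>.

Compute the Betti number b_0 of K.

Take the total order v_0 < v_1 < v_2 on the vertex set. Then K (dimension 0) consists of the simplices:

  0-simplices (3): [v_0], [v_1], [v_2]

Hence C_0 ≅ Z^3.

Computing H_k = (kernel of ∂_k) / (image of ∂_{k+1}):

  H_0: rank C_0 − rank ∂_1 = 3 − 0 = 3, and there is no ∂_1, so H_0 = Z^3.

Hence the Betti numbers are b_0 = 3.

b_0 = 3.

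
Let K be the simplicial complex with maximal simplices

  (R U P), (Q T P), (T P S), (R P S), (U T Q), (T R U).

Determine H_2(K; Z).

H_2 = 0.

Take the total order P < Q < R < S < T < U on the vertex set. Then K (dimension 2) consists of the simplices:

  0-simplices (6): P, Q, R, S, T, U
  1-simplices (12): PQ, PR, PS, PT, PU, QT, QU, RS, RT, RU, ST, TU
  2-simplices (6): PQT, PRS, PRU, PST, QTU, RTU

giving chain groups C_0 ≅ Z^6, C_1 ≅ Z^12, C_2 ≅ Z^6.

Boundary ∂_1: C_1 → C_0 sends each edge [p,q] (with p < q) to q − p. For instance
  ∂PQ = Q − P.
This gives a 6×12 integer matrix of rank 5; reducing to Smith normal form yields diagonal entries (1,1,1,1,1).

The boundary map ∂_2: C_2 → C_1 acts by ∂[p,q,r] = [q,r] − [p,r] + [p,q]. For instance
  ∂PST = ST − PT + PS,
  ∂QTU = TU − QU + QT.
The resulting 12×6 matrix has rank 6, and its Smith normal form has invariant factors (1,1,1,1,1,1).

Reading off H_k = ker ∂_k / im ∂_{k+1}:

  H_2: rank ker ∂_2 − rank ∂_3 = (6 − 6) − 0 = 0, and there is no ∂_3, so H_2 = 0.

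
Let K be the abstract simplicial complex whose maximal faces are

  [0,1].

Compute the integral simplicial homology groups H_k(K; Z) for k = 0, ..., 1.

H_0 = Z,  H_1 = 0.

Order the vertices as 0 < 1. Listing each simplex with vertices in this order, K has dimension 1 with simplices:

  0-simplices (2): [0], [1]
  1-simplices (1): [0,1]

Hence C_0 ≅ Z^2, C_1 ≅ Z^1.

The boundary map ∂_1: C_1 → C_0 maps an edge to its endpoints' difference, ∂[p,q] = q − p.
As a 2×1 matrix over Z this has rank 1, with invariant factors (1).

Reading off H_k = ker ∂_k / im ∂_{k+1}:

  H_0: rank C_0 − rank ∂_1 = 2 − 1 = 1, and the invariant factors of ∂_1 are all 1, so H_0 = Z.
  H_1: rank ker ∂_1 − rank ∂_2 = (1 − 1) − 0 = 0, and there is no ∂_2, so H_1 = 0.

As a check, the Euler characteristic is 2 − 1 = 1, which agrees with 1 − 0 = 1.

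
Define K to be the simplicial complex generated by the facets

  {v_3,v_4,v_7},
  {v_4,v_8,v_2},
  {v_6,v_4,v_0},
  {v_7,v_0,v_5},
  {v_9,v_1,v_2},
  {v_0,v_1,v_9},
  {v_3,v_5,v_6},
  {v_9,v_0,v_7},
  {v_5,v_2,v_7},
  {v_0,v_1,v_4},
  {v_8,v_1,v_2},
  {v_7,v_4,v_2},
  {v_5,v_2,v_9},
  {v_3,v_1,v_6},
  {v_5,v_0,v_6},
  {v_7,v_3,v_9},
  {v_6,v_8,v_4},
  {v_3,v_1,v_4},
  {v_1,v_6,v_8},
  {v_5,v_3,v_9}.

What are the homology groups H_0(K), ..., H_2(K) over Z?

We work with the vertex ordering v_0 < v_1 < v_2 < v_3 < v_4 < v_5 < v_6 < v_7 < v_8 < v_9. The simplices of K, each written with vertices in increasing order, are:

  0-simplices (10): [v_0], [v_1], [v_2], [v_3], [v_4], [v_5], [v_6], [v_7], [v_8], [v_9]
  1-simplices (30): (30 of them)
  2-simplices (20): (20 of them)

Hence C_0 ≅ Z^10, C_1 ≅ Z^30, C_2 ≅ Z^20.

∂_1: C_1 → C_0 sends each edge [p,q] (with p < q) to q − p. For instance
  ∂[v_0,v_5] = [v_5] − [v_0].
The resulting 10×30 matrix has rank 9, and its Smith normal form has invariant factors (1,1,1,1,1,1,1,1,1).

Boundary ∂_2: C_2 → C_1 sends each 2-simplex [p,q,r] to [q,r] − [p,r] + [p,q]. For instance
  ∂[v_0,v_5,v_7] = [v_5,v_7] − [v_0,v_7] + [v_0,v_5],
  ∂[v_0,v_4,v_6] = [v_4,v_6] − [v_0,v_6] + [v_0,v_4].
As a 30×20 matrix over Z this has rank 20, with invariant factors (1,1,1,1,1,1,1,1,1,1,1,1,1,1,1,1,1,1,1,2).

Computing H_k = (kernel of ∂_k) / (image of ∂_{k+1}):

  H_0: rank C_0 − rank ∂_1 = 10 − 9 = 1, and the invariant factors of ∂_1 are all 1, so H_0 ≅ Z.
  H_1: rank ker ∂_1 − rank ∂_2 = (30 − 9) − 20 = 1, and ∂_2 has invariant factor 2 > 1, so H_1 ≅ Z ⊕ Z/2Z.
  H_2: rank ker ∂_2 − rank ∂_3 = (20 − 20) − 0 = 0, and there is no ∂_3, so H_2 ≅ 0.

As a check, the Euler characteristic is 10 − 30 + 20 = 0, which agrees with 1 − 1 + 0 = 0.
(K is a triangulation of the Klein bottle.)

H_0 ≅ Z,  H_1 ≅ Z ⊕ Z/2Z,  H_2 = 0.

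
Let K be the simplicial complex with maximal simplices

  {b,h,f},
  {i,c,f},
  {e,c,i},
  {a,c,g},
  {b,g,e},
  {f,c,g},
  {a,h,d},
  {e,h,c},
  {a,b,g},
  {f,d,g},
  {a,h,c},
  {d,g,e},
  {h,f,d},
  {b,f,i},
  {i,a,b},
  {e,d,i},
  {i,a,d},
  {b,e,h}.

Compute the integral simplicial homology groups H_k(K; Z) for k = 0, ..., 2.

Take the total order a < b < c < d < e < f < g < h < i on the vertex set. Then K (dimension 2) consists of the simplices:

  0-simplices (9): a, b, c, d, e, f, g, h, i
  1-simplices (27): ab, ac, ad, ag, ah, ai, be, bf, bg, bh, bi, ce, cf, cg, ch, ci, de, df, dg, dh, di, eg, eh, ei, fg, fh, fi
  2-simplices (18): abg, abi, acg, ach, adh, adi, beg, beh, bfh, bfi, ceh, cei, cfg, cfi, deg, dei, dfg, dfh

giving chain groups C_0 ≅ Z^9, C_1 ≅ Z^27, C_2 ≅ Z^18.

The boundary map ∂_1: C_1 → C_0 sends each edge [p,q] (with p < q) to q − p. For instance
  ∂bh = h − b.
This gives a 9×27 integer matrix of rank 8; reducing to Smith normal form yields diagonal entries (1,1,1,1,1,1,1,1).

Boundary ∂_2: C_2 → C_1 acts by ∂[p,q,r] = [q,r] − [p,r] + [p,q]. For instance
  ∂dfg = fg − dg + df,
  ∂beh = eh − bh + be.
This gives a 27×18 integer matrix of rank 17; reducing to Smith normal form yields diagonal entries (1,1,1,1,1,1,1,1,1,1,1,1,1,1,1,1,1).

From H_k ≅ ker(∂_k) / im(∂_{k+1}) we obtain:

  H_0: rank C_0 − rank ∂_1 = 9 − 8 = 1, and the invariant factors of ∂_1 are all 1, so H_0 = Z.
  H_1: rank ker ∂_1 − rank ∂_2 = (27 − 8) − 17 = 2, and the invariant factors of ∂_2 are all 1, so H_1 = Z^2.
  H_2: rank ker ∂_2 − rank ∂_3 = (18 − 17) − 0 = 1, and there is no ∂_3, so H_2 = Z.

As a check, the Euler characteristic is 9 − 27 + 18 = 0, which agrees with 1 − 2 + 1 = 0.
(K is a triangulation of the torus T^2.)

H_0 = Z,  H_1 = Z^2,  H_2 = Z.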